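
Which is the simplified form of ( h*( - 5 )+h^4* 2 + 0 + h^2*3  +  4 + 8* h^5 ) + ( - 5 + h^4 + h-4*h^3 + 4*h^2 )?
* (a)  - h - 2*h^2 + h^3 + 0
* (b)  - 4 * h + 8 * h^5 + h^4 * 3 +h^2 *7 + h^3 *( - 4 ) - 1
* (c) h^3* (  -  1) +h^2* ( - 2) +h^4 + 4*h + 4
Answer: b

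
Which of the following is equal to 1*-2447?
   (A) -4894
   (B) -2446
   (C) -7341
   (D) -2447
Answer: D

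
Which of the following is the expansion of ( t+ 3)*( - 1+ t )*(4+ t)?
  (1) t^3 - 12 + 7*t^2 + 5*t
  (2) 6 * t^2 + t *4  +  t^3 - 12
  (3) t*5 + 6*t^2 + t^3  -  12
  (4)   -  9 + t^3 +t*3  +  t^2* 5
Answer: 3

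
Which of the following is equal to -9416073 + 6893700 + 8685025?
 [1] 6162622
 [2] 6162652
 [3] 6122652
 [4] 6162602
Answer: 2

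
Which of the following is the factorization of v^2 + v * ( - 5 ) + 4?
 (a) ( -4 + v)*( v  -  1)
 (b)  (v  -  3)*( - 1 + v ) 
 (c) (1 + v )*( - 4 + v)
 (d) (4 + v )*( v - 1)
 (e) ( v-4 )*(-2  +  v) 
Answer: a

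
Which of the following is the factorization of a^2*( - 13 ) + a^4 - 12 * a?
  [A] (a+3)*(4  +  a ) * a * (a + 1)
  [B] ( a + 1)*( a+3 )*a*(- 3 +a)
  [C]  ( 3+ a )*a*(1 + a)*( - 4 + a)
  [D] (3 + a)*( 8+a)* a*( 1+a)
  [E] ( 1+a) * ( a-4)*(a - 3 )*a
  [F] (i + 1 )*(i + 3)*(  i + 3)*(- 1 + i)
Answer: C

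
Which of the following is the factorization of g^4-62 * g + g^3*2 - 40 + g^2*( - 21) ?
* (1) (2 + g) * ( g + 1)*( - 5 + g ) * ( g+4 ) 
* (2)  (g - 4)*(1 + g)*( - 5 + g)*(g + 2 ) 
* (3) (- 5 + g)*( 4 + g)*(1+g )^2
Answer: 1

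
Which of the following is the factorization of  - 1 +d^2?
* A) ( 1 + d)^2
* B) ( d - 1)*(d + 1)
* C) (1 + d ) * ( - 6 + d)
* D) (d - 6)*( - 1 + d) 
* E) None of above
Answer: B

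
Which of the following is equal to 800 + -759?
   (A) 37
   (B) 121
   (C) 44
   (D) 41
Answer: D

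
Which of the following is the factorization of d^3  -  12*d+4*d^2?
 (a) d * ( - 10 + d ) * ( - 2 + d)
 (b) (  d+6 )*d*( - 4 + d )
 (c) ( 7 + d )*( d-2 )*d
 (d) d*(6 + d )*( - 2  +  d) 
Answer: d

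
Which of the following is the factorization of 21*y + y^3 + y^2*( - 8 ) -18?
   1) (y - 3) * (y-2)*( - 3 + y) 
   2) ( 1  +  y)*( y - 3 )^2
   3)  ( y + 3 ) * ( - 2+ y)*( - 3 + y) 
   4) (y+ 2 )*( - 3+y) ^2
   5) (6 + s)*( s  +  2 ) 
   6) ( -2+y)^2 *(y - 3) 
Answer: 1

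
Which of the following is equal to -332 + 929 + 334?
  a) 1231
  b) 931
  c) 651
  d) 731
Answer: b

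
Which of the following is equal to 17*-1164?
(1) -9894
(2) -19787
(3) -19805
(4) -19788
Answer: 4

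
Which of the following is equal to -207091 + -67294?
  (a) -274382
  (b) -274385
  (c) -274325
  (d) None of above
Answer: b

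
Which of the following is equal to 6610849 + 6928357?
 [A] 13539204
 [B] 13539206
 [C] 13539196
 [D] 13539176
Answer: B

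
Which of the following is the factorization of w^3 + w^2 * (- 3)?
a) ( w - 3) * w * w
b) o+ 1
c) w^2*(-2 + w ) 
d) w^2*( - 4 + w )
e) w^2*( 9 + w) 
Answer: a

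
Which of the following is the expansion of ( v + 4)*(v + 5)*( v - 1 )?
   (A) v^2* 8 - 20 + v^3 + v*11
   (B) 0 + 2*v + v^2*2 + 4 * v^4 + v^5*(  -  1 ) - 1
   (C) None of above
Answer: A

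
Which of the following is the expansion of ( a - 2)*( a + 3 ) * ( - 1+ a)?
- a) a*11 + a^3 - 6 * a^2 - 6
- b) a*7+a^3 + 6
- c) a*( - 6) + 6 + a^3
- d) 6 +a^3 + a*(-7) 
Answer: d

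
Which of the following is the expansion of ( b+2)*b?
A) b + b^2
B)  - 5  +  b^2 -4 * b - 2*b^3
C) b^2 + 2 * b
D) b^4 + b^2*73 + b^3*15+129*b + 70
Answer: C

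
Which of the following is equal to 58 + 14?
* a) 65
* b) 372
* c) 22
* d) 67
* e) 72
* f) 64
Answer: e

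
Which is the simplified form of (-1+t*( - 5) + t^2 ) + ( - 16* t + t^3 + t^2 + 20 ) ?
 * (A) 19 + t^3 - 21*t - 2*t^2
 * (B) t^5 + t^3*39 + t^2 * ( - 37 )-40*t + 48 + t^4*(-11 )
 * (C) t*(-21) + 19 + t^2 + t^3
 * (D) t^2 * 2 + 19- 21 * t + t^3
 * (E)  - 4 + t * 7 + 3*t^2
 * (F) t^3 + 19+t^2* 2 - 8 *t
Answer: D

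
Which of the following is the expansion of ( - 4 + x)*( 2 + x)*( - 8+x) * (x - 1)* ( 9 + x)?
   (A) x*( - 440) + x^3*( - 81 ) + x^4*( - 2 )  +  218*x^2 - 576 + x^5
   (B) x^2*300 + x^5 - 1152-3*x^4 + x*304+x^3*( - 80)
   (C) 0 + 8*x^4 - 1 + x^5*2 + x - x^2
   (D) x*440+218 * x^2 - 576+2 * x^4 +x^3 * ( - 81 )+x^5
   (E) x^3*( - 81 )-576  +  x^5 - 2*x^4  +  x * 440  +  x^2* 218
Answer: E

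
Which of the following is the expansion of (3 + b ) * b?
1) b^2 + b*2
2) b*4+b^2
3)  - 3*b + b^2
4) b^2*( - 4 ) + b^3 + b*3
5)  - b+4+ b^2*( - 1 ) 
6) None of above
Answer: 6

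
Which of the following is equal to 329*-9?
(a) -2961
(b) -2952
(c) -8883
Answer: a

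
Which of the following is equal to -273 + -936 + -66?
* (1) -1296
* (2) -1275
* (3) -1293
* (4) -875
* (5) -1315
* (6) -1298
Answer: 2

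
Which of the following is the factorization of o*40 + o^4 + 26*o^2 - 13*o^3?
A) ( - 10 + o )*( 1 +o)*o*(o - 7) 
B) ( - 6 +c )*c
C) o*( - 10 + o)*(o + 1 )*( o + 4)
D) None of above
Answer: D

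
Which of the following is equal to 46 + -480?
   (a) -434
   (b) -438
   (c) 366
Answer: a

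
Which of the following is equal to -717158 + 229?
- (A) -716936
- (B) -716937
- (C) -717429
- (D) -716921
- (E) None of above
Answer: E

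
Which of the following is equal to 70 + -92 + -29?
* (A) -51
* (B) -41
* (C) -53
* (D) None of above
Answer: A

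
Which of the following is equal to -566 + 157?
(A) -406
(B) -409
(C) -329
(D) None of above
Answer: B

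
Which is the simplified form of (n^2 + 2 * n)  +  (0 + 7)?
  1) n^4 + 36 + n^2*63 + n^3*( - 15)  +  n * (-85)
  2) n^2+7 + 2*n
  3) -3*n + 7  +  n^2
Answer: 2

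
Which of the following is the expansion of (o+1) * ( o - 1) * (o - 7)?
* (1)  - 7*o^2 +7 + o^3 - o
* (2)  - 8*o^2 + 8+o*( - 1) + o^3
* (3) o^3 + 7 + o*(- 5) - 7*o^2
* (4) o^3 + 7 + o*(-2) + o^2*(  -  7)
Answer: 1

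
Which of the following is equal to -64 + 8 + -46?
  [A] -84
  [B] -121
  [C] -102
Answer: C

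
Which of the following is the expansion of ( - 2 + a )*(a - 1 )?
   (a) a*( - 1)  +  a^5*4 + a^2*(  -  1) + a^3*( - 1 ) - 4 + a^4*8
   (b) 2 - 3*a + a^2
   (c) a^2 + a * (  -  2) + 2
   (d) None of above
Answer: b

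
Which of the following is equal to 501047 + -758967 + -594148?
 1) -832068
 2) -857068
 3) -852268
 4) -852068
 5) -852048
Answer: 4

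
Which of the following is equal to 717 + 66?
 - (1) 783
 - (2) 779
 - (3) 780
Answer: 1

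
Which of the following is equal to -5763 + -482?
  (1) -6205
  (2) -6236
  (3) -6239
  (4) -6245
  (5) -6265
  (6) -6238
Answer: 4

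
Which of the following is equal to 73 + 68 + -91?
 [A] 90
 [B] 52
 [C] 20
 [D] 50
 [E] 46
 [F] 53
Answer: D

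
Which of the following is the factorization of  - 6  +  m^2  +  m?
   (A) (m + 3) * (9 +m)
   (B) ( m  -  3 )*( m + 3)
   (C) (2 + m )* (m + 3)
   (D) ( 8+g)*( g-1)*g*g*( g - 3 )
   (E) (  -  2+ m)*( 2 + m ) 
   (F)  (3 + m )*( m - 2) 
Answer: F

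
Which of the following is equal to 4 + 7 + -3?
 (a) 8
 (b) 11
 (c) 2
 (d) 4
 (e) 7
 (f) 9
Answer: a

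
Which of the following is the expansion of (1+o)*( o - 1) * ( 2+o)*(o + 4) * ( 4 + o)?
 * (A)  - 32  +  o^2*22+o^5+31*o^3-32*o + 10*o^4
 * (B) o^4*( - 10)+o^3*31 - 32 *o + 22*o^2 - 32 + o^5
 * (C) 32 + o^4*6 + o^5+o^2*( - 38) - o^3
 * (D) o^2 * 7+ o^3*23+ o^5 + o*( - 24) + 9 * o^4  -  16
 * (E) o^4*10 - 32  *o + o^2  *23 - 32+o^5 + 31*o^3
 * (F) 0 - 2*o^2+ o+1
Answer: A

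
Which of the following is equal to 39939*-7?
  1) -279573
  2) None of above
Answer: 1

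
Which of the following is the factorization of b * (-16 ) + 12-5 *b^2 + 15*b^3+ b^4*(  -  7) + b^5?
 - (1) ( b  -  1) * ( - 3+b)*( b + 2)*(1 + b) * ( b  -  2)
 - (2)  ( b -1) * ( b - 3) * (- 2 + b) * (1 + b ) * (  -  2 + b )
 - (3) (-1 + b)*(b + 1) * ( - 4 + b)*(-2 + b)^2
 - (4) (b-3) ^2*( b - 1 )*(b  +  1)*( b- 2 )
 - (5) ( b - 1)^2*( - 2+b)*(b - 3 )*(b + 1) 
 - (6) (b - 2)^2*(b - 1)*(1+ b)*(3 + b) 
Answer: 2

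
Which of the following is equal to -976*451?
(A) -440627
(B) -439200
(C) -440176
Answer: C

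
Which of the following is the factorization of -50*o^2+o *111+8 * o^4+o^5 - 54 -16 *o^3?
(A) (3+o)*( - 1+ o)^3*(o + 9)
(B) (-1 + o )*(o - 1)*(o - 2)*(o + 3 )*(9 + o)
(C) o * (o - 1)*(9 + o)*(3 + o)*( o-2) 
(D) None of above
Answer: B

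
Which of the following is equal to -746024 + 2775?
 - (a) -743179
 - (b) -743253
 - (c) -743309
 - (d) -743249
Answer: d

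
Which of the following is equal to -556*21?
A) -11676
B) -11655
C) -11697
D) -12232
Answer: A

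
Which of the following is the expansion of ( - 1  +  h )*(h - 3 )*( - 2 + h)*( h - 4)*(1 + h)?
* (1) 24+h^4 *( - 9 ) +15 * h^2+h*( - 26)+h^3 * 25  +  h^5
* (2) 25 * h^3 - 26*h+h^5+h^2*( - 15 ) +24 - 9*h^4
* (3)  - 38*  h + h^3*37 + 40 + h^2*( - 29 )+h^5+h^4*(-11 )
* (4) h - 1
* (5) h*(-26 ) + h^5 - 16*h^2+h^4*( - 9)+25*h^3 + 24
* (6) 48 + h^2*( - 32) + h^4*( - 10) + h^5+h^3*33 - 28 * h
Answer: 2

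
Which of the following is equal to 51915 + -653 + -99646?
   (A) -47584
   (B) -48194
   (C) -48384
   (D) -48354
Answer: C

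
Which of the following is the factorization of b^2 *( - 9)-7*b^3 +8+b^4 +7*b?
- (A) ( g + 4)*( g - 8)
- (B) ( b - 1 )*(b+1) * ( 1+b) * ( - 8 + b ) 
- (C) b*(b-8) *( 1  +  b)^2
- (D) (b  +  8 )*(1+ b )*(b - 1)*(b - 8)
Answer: B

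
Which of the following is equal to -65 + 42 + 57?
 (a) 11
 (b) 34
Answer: b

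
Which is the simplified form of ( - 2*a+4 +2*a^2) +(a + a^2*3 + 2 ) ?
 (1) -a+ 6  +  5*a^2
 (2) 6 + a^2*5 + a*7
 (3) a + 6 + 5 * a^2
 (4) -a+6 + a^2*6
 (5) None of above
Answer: 1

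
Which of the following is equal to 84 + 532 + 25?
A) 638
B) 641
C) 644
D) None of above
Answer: B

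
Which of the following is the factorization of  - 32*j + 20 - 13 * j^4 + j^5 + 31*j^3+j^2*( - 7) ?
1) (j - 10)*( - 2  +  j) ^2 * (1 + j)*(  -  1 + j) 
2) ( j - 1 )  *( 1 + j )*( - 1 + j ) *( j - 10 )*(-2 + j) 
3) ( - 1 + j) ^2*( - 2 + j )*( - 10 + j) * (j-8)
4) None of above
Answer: 2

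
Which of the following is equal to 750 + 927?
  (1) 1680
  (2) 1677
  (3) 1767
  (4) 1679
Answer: 2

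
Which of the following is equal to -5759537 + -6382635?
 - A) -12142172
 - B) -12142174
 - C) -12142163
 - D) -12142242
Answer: A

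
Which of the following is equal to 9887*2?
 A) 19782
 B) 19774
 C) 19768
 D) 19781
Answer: B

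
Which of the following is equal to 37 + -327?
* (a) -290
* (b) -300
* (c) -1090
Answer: a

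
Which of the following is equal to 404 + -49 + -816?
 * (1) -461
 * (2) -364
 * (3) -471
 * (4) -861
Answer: 1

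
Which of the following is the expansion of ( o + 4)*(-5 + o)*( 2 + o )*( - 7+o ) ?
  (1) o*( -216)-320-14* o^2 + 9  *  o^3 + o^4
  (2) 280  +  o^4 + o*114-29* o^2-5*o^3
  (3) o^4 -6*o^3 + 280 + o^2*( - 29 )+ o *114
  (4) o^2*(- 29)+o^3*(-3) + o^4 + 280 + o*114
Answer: 3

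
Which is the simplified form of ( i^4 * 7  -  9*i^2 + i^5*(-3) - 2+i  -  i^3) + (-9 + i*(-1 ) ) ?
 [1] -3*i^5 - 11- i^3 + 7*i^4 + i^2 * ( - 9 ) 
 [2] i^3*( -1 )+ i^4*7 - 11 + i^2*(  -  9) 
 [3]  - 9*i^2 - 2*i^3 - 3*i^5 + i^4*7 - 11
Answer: 1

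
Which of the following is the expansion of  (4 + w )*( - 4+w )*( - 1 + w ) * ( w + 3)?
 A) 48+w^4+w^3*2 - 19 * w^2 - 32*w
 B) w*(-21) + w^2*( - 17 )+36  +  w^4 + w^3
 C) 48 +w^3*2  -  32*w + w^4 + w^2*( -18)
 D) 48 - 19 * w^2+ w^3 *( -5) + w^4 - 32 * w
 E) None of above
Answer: A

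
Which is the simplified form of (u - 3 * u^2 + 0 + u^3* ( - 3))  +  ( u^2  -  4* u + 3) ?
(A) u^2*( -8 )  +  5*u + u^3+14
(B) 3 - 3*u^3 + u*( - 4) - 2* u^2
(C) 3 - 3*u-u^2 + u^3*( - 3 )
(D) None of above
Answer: D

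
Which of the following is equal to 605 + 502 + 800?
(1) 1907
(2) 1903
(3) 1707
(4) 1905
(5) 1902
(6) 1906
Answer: 1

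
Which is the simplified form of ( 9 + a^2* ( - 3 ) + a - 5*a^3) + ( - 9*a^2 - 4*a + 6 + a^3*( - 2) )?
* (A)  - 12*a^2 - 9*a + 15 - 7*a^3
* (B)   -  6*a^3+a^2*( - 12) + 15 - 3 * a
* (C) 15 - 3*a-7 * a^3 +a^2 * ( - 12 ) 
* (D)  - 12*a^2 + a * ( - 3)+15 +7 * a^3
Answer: C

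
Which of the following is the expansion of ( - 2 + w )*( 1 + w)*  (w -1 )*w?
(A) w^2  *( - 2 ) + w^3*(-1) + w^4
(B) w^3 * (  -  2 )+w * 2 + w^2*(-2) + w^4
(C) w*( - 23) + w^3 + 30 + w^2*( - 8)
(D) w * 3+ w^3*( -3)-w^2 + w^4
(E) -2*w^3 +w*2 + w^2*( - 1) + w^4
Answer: E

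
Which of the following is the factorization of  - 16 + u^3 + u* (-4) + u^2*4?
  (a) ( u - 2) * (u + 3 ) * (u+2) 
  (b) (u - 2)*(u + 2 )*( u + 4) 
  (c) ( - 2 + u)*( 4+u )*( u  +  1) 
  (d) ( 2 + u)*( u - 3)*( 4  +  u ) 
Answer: b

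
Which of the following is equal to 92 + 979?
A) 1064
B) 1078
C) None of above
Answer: C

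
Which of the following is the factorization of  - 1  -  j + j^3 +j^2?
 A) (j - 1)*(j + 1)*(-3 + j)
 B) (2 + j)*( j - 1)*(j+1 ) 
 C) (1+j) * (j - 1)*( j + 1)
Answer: C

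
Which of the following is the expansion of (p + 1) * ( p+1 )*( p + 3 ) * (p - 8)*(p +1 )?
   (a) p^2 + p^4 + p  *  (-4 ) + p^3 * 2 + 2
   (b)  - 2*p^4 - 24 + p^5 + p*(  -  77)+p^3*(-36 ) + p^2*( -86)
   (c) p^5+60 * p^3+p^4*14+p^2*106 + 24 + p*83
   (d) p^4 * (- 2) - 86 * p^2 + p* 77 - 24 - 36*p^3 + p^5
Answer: b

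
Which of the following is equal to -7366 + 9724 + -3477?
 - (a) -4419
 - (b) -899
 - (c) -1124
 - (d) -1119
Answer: d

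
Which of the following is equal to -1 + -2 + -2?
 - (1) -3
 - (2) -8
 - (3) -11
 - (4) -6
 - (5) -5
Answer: 5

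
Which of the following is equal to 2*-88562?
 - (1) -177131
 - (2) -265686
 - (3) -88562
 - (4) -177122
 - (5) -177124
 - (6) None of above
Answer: 5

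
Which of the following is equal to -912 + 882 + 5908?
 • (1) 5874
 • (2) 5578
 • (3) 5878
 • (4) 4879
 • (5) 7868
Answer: 3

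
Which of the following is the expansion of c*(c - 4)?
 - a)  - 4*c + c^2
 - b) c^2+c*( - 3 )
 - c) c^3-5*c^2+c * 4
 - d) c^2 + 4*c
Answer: a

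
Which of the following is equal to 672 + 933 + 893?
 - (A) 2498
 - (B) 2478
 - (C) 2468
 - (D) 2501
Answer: A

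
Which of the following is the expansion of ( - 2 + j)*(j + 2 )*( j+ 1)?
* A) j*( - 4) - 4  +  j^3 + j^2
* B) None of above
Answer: A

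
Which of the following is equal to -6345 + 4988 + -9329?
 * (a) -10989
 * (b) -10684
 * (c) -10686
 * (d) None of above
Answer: c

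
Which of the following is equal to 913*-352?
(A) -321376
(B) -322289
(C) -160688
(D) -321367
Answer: A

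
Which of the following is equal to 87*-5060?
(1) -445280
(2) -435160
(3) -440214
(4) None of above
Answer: 4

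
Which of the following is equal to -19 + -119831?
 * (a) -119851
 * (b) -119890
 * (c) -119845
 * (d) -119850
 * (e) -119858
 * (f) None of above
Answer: d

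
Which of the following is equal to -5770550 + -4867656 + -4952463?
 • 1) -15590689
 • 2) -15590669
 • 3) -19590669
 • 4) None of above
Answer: 2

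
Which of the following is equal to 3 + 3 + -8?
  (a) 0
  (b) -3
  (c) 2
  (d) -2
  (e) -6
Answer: d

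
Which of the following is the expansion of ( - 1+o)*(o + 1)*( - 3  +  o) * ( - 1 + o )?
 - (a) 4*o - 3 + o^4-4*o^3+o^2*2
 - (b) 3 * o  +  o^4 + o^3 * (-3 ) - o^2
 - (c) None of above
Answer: a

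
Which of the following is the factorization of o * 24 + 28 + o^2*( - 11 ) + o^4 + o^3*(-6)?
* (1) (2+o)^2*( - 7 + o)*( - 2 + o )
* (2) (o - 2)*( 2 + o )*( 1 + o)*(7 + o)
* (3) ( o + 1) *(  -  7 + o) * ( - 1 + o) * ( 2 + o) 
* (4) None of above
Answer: 4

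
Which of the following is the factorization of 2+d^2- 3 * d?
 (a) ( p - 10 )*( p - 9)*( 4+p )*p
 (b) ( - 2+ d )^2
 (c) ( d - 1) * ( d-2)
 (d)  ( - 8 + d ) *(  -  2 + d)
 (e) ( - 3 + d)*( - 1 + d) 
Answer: c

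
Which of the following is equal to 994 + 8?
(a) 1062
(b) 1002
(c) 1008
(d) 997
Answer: b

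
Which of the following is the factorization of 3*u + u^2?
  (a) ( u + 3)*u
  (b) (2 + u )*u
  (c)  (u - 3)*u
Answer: a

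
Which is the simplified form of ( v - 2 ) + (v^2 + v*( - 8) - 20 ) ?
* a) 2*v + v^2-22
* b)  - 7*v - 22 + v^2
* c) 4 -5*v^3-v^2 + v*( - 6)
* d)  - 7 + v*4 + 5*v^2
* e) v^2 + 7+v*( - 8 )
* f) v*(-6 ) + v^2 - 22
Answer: b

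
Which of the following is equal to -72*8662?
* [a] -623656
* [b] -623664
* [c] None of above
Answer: b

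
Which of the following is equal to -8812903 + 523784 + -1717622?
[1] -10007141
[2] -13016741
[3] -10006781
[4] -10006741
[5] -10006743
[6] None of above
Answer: 4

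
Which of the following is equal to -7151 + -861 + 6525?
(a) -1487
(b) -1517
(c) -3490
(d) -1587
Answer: a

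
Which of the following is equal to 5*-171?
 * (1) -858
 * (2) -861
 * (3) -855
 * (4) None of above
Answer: 3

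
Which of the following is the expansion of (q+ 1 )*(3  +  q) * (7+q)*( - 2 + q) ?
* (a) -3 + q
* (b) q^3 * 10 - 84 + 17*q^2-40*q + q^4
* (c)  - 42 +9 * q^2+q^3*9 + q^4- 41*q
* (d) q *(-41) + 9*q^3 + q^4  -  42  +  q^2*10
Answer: c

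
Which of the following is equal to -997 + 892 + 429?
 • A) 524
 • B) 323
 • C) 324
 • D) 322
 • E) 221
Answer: C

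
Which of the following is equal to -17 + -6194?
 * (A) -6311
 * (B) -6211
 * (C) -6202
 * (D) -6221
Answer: B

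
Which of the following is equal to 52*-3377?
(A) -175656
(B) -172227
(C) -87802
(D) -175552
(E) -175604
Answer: E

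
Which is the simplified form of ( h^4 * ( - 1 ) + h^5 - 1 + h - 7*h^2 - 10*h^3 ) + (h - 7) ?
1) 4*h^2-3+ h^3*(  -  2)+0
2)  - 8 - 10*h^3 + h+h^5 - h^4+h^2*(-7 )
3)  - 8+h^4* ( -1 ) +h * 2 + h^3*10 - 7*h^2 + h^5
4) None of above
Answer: 4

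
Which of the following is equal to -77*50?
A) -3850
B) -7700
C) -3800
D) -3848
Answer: A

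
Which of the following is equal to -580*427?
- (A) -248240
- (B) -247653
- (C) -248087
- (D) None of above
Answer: D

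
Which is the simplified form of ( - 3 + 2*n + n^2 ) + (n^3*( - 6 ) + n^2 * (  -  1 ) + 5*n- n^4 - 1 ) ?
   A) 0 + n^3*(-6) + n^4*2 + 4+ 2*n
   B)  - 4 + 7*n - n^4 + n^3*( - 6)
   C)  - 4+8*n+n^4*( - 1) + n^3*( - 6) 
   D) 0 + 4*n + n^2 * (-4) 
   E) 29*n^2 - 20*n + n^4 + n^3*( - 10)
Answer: B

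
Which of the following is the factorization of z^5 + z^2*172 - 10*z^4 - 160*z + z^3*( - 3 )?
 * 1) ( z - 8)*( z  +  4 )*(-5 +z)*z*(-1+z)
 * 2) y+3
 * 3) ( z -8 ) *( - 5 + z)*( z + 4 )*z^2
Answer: 1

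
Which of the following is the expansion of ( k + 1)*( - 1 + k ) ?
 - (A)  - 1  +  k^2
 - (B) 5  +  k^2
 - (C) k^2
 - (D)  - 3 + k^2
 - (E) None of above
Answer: A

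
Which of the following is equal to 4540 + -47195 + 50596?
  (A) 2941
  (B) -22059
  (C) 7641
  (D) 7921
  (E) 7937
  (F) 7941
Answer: F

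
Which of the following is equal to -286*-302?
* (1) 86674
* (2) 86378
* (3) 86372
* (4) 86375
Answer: 3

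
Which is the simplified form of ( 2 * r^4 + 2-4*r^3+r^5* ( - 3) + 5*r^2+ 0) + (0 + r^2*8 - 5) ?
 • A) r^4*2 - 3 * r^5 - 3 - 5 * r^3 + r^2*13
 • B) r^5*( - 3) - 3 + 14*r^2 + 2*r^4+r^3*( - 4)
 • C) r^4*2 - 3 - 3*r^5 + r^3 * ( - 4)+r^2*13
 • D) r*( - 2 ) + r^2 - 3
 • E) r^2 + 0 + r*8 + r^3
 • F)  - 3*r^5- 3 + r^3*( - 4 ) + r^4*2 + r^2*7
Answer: C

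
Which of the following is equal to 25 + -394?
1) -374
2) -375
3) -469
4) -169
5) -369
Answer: 5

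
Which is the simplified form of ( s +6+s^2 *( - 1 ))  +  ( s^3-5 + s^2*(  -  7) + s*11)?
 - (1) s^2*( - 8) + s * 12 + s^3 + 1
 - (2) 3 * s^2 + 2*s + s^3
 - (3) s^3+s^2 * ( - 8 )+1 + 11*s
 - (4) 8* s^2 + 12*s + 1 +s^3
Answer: 1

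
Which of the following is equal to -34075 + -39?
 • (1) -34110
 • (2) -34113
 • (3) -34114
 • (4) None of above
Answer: 3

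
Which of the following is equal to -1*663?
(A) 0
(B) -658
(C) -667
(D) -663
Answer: D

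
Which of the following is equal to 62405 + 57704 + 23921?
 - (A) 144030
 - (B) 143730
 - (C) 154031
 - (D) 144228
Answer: A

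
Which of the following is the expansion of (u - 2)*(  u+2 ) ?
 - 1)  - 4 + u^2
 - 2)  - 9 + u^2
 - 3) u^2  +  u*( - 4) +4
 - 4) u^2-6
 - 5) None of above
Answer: 1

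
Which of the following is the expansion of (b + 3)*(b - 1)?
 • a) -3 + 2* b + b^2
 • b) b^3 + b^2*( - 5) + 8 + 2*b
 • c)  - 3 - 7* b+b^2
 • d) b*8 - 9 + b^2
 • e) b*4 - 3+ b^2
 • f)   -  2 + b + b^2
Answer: a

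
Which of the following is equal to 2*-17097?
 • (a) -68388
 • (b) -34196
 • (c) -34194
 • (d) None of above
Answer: c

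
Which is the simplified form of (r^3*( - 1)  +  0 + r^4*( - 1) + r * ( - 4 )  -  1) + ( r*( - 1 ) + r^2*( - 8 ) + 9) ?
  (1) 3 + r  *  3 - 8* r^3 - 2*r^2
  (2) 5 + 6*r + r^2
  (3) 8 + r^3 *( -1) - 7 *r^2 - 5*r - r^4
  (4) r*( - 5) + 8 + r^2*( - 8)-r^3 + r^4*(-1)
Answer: 4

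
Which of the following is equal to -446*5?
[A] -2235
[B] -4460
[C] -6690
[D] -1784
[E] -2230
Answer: E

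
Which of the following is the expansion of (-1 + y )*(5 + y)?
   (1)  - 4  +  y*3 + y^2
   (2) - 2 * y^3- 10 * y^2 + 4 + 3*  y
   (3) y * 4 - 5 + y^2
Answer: 3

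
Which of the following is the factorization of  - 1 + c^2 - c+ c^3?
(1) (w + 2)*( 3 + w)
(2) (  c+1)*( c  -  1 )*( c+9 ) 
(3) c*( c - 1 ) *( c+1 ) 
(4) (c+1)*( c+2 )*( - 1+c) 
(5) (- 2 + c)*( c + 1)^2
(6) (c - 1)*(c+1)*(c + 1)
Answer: 6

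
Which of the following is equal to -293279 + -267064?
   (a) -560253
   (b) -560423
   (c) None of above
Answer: c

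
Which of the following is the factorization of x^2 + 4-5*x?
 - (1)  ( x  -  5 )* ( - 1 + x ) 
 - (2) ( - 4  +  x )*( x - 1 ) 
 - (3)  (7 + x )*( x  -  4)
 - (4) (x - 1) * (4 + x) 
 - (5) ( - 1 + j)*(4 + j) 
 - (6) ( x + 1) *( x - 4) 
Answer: 2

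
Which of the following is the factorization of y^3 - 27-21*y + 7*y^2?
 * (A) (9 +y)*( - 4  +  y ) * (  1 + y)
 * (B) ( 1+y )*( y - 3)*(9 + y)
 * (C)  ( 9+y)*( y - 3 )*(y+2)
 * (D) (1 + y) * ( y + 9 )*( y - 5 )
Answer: B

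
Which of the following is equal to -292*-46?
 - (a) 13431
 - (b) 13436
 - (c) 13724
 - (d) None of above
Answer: d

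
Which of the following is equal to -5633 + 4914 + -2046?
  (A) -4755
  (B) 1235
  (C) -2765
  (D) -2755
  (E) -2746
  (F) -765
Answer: C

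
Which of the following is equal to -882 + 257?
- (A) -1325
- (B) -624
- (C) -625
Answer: C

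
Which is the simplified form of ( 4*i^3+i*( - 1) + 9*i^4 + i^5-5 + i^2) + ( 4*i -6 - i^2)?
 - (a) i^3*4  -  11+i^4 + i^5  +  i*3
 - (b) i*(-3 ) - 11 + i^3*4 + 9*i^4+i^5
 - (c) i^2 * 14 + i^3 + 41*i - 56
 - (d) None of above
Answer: d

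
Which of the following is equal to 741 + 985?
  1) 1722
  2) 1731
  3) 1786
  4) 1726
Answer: 4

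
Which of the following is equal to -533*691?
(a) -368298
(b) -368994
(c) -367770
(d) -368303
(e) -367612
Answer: d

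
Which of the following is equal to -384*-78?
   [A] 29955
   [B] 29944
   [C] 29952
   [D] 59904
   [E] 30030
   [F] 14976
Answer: C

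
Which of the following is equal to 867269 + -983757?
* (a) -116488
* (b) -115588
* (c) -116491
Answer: a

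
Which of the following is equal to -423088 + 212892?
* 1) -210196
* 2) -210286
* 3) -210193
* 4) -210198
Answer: 1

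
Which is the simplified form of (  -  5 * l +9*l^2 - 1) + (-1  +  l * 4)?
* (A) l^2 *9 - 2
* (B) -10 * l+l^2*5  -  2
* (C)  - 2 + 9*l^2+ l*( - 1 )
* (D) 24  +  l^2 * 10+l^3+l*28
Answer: C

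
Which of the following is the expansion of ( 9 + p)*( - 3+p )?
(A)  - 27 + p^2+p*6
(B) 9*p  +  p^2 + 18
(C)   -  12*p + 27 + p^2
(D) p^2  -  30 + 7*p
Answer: A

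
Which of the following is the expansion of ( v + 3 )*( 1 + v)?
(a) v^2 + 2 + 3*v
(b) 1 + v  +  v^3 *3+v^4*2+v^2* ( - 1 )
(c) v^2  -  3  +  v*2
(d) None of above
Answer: d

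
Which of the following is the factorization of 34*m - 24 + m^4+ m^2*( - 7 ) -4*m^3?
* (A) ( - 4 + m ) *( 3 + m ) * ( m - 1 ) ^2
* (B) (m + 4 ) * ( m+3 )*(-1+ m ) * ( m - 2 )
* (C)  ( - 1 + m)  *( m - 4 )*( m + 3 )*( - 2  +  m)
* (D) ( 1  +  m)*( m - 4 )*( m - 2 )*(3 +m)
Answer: C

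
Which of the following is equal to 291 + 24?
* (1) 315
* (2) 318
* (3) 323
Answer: 1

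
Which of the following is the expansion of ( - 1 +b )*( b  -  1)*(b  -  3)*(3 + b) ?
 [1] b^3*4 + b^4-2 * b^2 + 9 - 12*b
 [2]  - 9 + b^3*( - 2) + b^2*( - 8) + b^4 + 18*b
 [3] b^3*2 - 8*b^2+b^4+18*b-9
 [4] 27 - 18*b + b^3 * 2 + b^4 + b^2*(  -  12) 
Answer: 2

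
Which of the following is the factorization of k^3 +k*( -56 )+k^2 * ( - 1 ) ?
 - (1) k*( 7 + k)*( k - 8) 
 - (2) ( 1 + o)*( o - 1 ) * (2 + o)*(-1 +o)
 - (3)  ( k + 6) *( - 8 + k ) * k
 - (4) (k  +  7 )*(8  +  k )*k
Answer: 1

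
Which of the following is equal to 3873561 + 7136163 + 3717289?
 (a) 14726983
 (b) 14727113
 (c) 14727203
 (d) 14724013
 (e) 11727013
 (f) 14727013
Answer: f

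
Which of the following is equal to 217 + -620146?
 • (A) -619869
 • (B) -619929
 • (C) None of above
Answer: B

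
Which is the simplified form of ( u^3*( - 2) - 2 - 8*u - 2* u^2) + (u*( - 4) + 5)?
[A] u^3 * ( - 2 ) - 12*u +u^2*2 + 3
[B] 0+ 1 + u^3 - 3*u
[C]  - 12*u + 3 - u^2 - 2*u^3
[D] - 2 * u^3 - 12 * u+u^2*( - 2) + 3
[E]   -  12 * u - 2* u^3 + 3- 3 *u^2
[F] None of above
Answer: D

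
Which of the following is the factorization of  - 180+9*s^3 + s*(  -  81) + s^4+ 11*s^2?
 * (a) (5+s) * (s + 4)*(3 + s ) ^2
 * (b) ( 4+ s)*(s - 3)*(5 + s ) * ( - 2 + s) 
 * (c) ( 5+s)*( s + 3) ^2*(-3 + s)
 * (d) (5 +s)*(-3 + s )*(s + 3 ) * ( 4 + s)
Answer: d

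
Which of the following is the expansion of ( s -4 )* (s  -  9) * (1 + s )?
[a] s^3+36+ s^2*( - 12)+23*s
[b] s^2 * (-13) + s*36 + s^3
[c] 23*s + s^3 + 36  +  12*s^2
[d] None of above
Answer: a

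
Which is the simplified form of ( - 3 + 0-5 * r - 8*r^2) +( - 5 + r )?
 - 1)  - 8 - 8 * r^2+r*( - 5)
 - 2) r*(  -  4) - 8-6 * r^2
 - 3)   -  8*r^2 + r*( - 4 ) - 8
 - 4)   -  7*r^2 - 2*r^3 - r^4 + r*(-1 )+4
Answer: 3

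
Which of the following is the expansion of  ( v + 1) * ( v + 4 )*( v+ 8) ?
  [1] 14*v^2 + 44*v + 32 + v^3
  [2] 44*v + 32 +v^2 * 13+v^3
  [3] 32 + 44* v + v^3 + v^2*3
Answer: 2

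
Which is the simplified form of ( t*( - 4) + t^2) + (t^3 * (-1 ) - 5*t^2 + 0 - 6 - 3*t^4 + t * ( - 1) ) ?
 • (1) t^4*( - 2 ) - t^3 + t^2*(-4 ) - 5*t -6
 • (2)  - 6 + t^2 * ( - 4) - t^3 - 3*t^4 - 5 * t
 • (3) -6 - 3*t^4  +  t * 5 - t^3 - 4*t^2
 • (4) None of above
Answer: 2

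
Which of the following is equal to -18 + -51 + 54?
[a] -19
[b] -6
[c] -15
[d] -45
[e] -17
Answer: c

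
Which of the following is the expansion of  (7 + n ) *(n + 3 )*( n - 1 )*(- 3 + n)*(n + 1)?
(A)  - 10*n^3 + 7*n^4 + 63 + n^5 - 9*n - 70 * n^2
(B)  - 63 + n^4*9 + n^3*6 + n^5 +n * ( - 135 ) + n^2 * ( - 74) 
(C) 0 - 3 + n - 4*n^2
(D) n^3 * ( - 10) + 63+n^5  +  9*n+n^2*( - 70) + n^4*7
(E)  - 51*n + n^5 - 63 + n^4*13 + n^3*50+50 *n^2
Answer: D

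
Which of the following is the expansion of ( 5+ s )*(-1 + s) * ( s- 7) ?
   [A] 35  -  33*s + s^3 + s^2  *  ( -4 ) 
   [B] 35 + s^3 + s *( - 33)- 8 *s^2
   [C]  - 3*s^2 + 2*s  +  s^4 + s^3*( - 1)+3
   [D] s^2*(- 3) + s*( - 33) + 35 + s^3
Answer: D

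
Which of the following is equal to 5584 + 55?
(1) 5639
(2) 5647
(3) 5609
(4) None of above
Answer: 1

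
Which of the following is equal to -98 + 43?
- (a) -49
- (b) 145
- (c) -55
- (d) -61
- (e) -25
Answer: c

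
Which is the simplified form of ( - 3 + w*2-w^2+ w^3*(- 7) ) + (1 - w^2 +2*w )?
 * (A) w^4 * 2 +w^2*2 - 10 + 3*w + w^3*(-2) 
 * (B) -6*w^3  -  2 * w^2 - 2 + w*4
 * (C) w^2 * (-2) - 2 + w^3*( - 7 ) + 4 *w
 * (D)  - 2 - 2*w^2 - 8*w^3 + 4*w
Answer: C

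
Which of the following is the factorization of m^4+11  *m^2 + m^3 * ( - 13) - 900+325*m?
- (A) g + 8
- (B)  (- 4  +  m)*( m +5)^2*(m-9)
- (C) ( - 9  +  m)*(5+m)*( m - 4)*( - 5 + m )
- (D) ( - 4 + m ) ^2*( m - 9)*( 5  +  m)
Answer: C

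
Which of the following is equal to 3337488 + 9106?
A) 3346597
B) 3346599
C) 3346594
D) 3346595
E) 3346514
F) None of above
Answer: C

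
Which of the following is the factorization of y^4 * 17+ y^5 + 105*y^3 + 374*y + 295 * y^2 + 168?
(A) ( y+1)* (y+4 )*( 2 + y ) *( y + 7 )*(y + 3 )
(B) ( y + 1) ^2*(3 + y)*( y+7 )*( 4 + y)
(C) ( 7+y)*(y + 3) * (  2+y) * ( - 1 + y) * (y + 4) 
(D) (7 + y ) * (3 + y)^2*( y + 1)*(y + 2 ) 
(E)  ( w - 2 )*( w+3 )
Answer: A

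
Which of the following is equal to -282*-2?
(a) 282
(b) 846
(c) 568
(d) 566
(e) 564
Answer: e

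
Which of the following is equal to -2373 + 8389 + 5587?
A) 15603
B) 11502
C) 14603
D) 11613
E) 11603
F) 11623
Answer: E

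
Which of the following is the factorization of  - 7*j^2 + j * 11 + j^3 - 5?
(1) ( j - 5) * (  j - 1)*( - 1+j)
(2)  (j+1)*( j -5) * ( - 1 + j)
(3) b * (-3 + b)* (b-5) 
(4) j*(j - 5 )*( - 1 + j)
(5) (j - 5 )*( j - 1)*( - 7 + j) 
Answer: 1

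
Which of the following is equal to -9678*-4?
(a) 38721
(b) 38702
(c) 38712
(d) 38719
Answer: c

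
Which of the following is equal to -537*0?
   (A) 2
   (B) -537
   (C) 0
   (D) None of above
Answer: C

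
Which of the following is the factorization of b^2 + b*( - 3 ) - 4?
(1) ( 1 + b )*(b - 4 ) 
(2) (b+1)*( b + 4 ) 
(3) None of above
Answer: 1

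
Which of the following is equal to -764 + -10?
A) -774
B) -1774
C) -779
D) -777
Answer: A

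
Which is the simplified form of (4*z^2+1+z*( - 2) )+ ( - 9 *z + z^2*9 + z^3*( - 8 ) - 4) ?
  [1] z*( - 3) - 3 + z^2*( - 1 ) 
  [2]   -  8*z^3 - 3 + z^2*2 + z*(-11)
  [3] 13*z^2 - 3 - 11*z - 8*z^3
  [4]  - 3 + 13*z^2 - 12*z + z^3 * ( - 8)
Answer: 3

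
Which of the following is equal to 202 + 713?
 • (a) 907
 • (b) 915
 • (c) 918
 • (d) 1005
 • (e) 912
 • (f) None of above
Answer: b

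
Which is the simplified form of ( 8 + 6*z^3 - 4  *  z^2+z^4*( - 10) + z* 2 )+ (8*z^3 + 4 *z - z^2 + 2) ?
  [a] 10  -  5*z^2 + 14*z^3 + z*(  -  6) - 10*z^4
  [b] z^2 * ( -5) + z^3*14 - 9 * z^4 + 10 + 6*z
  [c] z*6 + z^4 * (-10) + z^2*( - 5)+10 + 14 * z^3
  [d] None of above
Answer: c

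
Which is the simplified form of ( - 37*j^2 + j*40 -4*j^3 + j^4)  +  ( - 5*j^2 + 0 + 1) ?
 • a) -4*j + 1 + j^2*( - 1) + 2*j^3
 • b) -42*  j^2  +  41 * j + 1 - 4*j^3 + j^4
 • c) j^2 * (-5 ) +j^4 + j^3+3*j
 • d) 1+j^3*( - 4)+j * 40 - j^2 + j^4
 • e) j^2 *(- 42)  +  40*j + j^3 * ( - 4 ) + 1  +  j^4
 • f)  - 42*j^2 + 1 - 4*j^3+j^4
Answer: e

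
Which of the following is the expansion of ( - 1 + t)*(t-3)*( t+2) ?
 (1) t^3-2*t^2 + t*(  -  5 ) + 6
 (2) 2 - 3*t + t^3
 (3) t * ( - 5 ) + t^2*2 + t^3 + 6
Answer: 1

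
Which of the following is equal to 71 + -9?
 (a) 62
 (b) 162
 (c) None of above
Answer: a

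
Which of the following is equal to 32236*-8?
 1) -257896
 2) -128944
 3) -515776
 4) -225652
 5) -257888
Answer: 5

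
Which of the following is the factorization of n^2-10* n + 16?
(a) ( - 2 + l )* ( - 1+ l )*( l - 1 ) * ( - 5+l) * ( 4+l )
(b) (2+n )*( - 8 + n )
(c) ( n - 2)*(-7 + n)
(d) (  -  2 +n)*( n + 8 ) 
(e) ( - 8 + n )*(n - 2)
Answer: e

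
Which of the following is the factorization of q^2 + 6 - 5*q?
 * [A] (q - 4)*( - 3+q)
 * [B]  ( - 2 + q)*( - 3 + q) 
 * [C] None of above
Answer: B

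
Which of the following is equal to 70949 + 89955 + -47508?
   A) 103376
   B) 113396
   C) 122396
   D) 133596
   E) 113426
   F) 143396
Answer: B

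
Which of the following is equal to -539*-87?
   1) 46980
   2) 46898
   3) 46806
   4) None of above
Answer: 4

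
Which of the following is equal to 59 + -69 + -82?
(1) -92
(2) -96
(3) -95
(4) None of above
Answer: 1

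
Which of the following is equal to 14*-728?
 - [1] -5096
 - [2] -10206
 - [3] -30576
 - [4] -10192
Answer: 4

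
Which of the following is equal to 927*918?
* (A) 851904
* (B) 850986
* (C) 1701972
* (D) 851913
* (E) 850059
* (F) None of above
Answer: B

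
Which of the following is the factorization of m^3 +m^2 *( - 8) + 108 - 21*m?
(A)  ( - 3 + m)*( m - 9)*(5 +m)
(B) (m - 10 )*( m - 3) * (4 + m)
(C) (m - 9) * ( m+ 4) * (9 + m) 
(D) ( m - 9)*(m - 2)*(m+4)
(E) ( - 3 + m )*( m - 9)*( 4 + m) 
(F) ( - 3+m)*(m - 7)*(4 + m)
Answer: E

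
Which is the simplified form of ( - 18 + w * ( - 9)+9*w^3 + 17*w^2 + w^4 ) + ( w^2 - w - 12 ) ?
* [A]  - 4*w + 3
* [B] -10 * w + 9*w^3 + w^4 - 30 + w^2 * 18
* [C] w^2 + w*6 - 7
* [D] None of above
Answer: B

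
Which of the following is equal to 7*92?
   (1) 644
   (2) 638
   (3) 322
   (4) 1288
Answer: 1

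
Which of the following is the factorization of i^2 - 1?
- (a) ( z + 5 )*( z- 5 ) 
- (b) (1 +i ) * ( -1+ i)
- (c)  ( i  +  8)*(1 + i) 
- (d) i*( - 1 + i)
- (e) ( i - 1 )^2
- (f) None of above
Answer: b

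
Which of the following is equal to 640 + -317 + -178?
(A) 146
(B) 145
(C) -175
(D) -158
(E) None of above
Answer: B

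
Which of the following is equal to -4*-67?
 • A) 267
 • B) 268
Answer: B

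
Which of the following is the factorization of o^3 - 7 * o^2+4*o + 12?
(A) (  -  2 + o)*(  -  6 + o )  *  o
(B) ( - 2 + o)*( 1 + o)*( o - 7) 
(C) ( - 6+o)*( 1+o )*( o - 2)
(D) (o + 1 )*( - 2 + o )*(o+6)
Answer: C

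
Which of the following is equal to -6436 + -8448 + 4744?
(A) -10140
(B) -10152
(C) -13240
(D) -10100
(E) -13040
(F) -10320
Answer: A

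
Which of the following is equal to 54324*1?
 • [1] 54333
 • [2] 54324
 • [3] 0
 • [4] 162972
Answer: 2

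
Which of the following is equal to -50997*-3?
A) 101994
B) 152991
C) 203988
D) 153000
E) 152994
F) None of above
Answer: B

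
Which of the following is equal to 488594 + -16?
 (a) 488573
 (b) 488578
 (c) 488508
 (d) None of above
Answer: b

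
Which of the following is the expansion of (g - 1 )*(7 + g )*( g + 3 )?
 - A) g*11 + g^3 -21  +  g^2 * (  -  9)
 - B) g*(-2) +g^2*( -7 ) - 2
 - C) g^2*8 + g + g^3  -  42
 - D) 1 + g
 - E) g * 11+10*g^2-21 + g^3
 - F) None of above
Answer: F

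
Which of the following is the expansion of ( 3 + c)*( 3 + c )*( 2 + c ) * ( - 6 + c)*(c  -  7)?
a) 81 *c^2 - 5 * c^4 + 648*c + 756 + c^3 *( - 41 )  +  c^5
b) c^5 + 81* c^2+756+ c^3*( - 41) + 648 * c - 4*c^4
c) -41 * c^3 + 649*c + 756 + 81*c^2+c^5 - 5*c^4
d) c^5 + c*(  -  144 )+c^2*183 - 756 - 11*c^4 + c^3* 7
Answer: a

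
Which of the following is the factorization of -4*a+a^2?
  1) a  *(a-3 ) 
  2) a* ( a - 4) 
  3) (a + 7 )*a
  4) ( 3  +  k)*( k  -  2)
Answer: 2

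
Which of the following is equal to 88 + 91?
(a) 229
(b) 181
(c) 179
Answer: c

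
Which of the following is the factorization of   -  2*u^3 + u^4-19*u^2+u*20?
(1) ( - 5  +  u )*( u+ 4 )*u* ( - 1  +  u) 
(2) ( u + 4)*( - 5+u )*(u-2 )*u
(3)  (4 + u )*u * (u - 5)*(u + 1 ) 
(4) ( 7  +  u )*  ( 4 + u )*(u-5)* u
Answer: 1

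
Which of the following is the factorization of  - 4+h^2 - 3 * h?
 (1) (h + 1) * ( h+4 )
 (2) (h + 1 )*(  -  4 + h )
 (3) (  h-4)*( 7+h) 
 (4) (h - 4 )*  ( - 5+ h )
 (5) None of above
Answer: 2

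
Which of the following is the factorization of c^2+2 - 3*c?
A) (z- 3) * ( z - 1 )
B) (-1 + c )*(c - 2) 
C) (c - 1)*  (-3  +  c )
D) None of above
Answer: B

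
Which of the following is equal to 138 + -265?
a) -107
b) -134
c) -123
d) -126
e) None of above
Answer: e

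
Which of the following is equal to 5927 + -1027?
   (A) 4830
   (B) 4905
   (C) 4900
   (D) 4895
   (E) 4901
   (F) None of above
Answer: C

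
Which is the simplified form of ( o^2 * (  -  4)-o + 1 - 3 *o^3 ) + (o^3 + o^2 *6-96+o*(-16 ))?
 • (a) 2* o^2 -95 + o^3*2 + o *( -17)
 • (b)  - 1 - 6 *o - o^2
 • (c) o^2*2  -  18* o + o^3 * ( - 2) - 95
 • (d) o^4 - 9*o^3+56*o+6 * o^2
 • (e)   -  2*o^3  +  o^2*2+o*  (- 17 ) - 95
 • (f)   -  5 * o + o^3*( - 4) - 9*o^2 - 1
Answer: e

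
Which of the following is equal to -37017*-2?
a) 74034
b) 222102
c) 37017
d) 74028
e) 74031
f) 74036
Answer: a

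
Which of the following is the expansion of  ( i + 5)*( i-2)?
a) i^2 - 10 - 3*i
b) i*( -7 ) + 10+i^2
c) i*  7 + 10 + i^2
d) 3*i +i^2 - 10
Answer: d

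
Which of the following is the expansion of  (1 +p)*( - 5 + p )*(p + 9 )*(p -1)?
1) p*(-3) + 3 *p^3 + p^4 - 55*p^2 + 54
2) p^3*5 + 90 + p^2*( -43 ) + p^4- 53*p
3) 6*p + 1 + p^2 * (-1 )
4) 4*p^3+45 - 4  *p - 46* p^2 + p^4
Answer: 4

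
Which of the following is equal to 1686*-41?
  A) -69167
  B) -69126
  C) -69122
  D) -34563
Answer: B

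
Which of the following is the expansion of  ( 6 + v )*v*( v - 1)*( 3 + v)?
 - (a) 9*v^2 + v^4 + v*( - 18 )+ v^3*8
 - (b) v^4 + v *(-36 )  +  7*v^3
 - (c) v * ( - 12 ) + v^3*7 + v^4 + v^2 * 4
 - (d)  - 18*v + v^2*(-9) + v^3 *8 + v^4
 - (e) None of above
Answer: a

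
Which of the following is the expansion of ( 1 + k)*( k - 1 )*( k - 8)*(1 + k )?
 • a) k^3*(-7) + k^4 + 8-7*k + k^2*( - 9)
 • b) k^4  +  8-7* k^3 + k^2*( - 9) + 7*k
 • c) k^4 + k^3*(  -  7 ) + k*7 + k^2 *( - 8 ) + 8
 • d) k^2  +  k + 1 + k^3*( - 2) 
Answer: b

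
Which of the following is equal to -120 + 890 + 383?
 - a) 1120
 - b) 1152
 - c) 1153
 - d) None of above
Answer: c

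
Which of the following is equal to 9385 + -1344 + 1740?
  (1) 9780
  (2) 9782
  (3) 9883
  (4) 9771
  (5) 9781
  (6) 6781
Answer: 5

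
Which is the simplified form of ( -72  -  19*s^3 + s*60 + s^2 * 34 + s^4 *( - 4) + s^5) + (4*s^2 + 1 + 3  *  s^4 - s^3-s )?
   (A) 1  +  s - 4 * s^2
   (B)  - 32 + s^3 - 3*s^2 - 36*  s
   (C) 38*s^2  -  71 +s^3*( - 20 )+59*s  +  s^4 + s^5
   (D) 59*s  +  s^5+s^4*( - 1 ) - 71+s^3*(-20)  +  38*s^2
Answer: D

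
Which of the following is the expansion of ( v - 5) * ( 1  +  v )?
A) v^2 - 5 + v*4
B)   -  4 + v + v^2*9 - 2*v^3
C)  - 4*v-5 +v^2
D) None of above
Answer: C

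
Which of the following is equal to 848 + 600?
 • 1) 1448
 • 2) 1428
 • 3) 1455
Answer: 1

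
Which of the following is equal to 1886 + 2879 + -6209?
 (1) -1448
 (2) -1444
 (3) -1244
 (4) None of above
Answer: 2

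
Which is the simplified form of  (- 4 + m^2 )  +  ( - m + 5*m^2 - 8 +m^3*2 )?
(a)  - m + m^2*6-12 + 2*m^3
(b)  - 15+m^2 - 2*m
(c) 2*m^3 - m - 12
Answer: a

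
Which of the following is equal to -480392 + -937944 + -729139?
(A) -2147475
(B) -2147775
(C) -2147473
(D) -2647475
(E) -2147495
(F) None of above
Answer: A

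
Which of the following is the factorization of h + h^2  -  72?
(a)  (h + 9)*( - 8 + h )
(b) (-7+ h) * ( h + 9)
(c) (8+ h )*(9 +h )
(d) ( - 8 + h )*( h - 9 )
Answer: a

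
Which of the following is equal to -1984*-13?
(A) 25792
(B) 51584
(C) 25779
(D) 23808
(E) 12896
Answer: A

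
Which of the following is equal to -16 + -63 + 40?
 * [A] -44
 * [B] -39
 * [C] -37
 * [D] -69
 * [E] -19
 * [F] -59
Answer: B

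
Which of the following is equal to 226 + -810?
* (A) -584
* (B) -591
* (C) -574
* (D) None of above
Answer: A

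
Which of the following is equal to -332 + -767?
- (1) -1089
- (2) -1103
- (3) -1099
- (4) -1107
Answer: 3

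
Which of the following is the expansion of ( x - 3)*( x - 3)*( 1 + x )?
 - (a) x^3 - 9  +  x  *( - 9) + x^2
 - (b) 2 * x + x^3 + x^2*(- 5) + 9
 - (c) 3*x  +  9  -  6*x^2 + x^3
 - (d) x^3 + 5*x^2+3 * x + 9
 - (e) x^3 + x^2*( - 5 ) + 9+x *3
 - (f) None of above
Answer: e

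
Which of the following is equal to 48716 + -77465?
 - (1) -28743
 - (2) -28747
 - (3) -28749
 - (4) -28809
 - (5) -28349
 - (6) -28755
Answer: 3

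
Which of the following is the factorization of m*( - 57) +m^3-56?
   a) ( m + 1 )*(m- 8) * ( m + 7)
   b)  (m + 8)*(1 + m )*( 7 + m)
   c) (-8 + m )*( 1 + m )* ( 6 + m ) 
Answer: a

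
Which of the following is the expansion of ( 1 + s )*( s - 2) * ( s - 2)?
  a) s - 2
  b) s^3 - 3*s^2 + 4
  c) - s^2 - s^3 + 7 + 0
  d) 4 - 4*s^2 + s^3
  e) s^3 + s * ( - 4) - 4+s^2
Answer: b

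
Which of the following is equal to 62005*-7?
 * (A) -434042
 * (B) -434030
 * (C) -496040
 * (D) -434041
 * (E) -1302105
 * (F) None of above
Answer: F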